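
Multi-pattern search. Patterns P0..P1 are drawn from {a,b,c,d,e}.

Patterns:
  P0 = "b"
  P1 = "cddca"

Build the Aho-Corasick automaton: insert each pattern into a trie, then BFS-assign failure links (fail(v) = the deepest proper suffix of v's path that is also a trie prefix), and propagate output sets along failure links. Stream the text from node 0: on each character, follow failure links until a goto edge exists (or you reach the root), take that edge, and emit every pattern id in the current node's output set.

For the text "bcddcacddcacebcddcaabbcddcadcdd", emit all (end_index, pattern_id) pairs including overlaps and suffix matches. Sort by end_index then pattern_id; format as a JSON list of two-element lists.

Build:
Trie (insert patterns):
  n0 'ε': b→1 c→2
  n1 'b': ·  ←P0
  n2 'c': d→3
  n3 'cd': d→4
  n4 'cdd': c→5
  n5 'cddc': a→6
  n6 'cddca': ·  ←P1

Failure links (BFS by depth):
  n1('b'): parent n0 fail=0; on 'b' 0 → fail=0;  out {0}∪∅={0}
  n2('c'): parent n0 fail=0; on 'c' 0 → fail=0;  out ∅∪∅=∅
  n3('cd'): parent n2 fail=0; on 'd' 0 → fail=0;  out ∅∪∅=∅
  n4('cdd'): parent n3 fail=0; on 'd' 0 → fail=0;  out ∅∪∅=∅
  n5('cddc'): parent n4 fail=0; on 'c' 0 → fail=2;  out ∅∪∅=∅
  n6('cddca'): parent n5 fail=2; on 'a' 2→0 → fail=0;  out {1}∪∅={1}

Run:
pos 0 'b': at 1  ** P0@[0:0]
pos 1 'c': at 2 (fail-walked)
pos 2 'd': at 3
pos 3 'd': at 4
pos 4 'c': at 5
pos 5 'a': at 6  ** P1@[1:5]
pos 6 'c': at 2 (fail-walked)
pos 7 'd': at 3
pos 8 'd': at 4
pos 9 'c': at 5
pos 10 'a': at 6  ** P1@[6:10]
pos 11 'c': at 2 (fail-walked)
pos 12 'e': at 0 (fail-walked)
pos 13 'b': at 1  ** P0@[13:13]
pos 14 'c': at 2 (fail-walked)
pos 15 'd': at 3
pos 16 'd': at 4
pos 17 'c': at 5
pos 18 'a': at 6  ** P1@[14:18]
pos 19 'a': at 0 (fail-walked)
pos 20 'b': at 1  ** P0@[20:20]
pos 21 'b': at 1 (fail-walked)  ** P0@[21:21]
pos 22 'c': at 2 (fail-walked)
pos 23 'd': at 3
pos 24 'd': at 4
pos 25 'c': at 5
pos 26 'a': at 6  ** P1@[22:26]
pos 27 'd': at 0 (fail-walked)
pos 28 'c': at 2
pos 29 'd': at 3
pos 30 'd': at 4

Matches: [[0,0],[5,1],[10,1],[13,0],[18,1],[20,0],[21,0],[26,1]]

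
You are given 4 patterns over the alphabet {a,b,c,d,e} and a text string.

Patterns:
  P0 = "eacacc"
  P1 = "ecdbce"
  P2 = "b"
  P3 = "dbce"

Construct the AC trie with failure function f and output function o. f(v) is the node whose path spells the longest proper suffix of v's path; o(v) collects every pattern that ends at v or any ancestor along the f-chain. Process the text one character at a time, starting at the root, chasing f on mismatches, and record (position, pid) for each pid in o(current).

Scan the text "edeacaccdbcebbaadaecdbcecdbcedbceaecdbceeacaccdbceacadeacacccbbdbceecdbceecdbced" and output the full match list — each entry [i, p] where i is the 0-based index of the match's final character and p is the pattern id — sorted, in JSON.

Build automaton:
Trie (insert patterns):
  n0 'ε': b→12 d→13 e→1
  n1 'e': a→2 c→7
  n2 'ea': c→3
  n3 'eac': a→4
  n4 'eaca': c→5
  n5 'eacac': c→6
  n6 'eacacc': ·  [P0 ends]
  n7 'ec': d→8
  n8 'ecd': b→9
  n9 'ecdb': c→10
  n10 'ecdbc': e→11
  n11 'ecdbce': ·  [P1 ends]
  n12 'b': ·  [P2 ends]
  n13 'd': b→14
  n14 'db': c→15
  n15 'dbc': e→16
  n16 'dbce': ·  [P3 ends]

Failure links (BFS by depth):
  fail(1) 'e': from fail(0)=0 chase 'e': 0 ⇒ 0;  out=∅∪out(0)=∅
  fail(12) 'b': from fail(0)=0 chase 'b': 0 ⇒ 0;  out={2}∪out(0)={2}
  fail(13) 'd': from fail(0)=0 chase 'd': 0 ⇒ 0;  out=∅∪out(0)=∅
  fail(2) 'ea': from fail(1)=0 chase 'a': 0 ⇒ 0;  out=∅∪out(0)=∅
  fail(7) 'ec': from fail(1)=0 chase 'c': 0 ⇒ 0;  out=∅∪out(0)=∅
  fail(14) 'db': from fail(13)=0 chase 'b': 0 ⇒ 12;  out=∅∪out(12)={2}
  fail(3) 'eac': from fail(2)=0 chase 'c': 0 ⇒ 0;  out=∅∪out(0)=∅
  fail(8) 'ecd': from fail(7)=0 chase 'd': 0 ⇒ 13;  out=∅∪out(13)=∅
  fail(15) 'dbc': from fail(14)=12 chase 'c': 12→0 ⇒ 0;  out=∅∪out(0)=∅
  fail(4) 'eaca': from fail(3)=0 chase 'a': 0 ⇒ 0;  out=∅∪out(0)=∅
  fail(9) 'ecdb': from fail(8)=13 chase 'b': 13 ⇒ 14;  out=∅∪out(14)={2}
  fail(16) 'dbce': from fail(15)=0 chase 'e': 0 ⇒ 1;  out={3}∪out(1)={3}
  fail(5) 'eacac': from fail(4)=0 chase 'c': 0 ⇒ 0;  out=∅∪out(0)=∅
  fail(10) 'ecdbc': from fail(9)=14 chase 'c': 14 ⇒ 15;  out=∅∪out(15)=∅
  fail(6) 'eacacc': from fail(5)=0 chase 'c': 0 ⇒ 0;  out={0}∪out(0)={0}
  fail(11) 'ecdbce': from fail(10)=15 chase 'e': 15 ⇒ 16;  out={1}∪out(16)={1,3}

Scan:
pos 0 'e': at 1
pos 1 'd': at 13 (fail-walked)
pos 2 'e': at 1 (fail-walked)
pos 3 'a': at 2
pos 4 'c': at 3
pos 5 'a': at 4
pos 6 'c': at 5
pos 7 'c': at 6  → match P0@[2:7]
pos 8 'd': at 13 (fail-walked)
pos 9 'b': at 14  → match P2@[9:9]
pos 10 'c': at 15
pos 11 'e': at 16  → match P3@[8:11]
pos 12 'b': at 12 (fail-walked)  → match P2@[12:12]
pos 13 'b': at 12 (fail-walked)  → match P2@[13:13]
pos 14 'a': at 0 (fail-walked)
pos 15 'a': at 0
pos 16 'd': at 13
pos 17 'a': at 0 (fail-walked)
pos 18 'e': at 1
pos 19 'c': at 7
pos 20 'd': at 8
pos 21 'b': at 9  → match P2@[21:21]
pos 22 'c': at 10
pos 23 'e': at 11  → match P1@[18:23],P3@[20:23]
pos 24 'c': at 7 (fail-walked)
pos 25 'd': at 8
pos 26 'b': at 9  → match P2@[26:26]
pos 27 'c': at 10
pos 28 'e': at 11  → match P1@[23:28],P3@[25:28]
pos 29 'd': at 13 (fail-walked)
pos 30 'b': at 14  → match P2@[30:30]
pos 31 'c': at 15
pos 32 'e': at 16  → match P3@[29:32]
pos 33 'a': at 2 (fail-walked)
pos 34 'e': at 1 (fail-walked)
pos 35 'c': at 7
pos 36 'd': at 8
pos 37 'b': at 9  → match P2@[37:37]
pos 38 'c': at 10
pos 39 'e': at 11  → match P1@[34:39],P3@[36:39]
pos 40 'e': at 1 (fail-walked)
pos 41 'a': at 2
pos 42 'c': at 3
pos 43 'a': at 4
pos 44 'c': at 5
pos 45 'c': at 6  → match P0@[40:45]
pos 46 'd': at 13 (fail-walked)
pos 47 'b': at 14  → match P2@[47:47]
pos 48 'c': at 15
pos 49 'e': at 16  → match P3@[46:49]
pos 50 'a': at 2 (fail-walked)
pos 51 'c': at 3
pos 52 'a': at 4
pos 53 'd': at 13 (fail-walked)
pos 54 'e': at 1 (fail-walked)
pos 55 'a': at 2
pos 56 'c': at 3
pos 57 'a': at 4
pos 58 'c': at 5
pos 59 'c': at 6  → match P0@[54:59]
pos 60 'c': at 0 (fail-walked)
pos 61 'b': at 12  → match P2@[61:61]
pos 62 'b': at 12 (fail-walked)  → match P2@[62:62]
pos 63 'd': at 13 (fail-walked)
pos 64 'b': at 14  → match P2@[64:64]
pos 65 'c': at 15
pos 66 'e': at 16  → match P3@[63:66]
pos 67 'e': at 1 (fail-walked)
pos 68 'c': at 7
pos 69 'd': at 8
pos 70 'b': at 9  → match P2@[70:70]
pos 71 'c': at 10
pos 72 'e': at 11  → match P1@[67:72],P3@[69:72]
pos 73 'e': at 1 (fail-walked)
pos 74 'c': at 7
pos 75 'd': at 8
pos 76 'b': at 9  → match P2@[76:76]
pos 77 'c': at 10
pos 78 'e': at 11  → match P1@[73:78],P3@[75:78]
pos 79 'd': at 13 (fail-walked)

Result: [[7,0],[9,2],[11,3],[12,2],[13,2],[21,2],[23,1],[23,3],[26,2],[28,1],[28,3],[30,2],[32,3],[37,2],[39,1],[39,3],[45,0],[47,2],[49,3],[59,0],[61,2],[62,2],[64,2],[66,3],[70,2],[72,1],[72,3],[76,2],[78,1],[78,3]]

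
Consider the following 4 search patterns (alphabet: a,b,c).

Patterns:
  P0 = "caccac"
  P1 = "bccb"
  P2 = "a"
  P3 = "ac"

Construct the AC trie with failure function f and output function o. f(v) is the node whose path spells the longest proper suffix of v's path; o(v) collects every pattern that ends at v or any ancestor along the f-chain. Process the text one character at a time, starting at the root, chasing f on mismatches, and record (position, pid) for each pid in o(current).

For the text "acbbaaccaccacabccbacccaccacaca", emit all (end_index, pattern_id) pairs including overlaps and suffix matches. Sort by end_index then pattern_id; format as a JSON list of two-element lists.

Build automaton:
Trie (insert patterns):
  n0 'ε': a→11 b→7 c→1
  n1 'c': a→2
  n2 'ca': c→3
  n3 'cac': c→4
  n4 'cacc': a→5
  n5 'cacca': c→6
  n6 'caccac': ·  [P0 ends]
  n7 'b': c→8
  n8 'bc': c→9
  n9 'bcc': b→10
  n10 'bccb': ·  [P1 ends]
  n11 'a': c→12  [P2 ends]
  n12 'ac': ·  [P3 ends]

Failure links (BFS by depth):
  fail(1) 'c': from fail(0)=0 chase 'c': 0 ⇒ 0;  out=∅∪out(0)=∅
  fail(7) 'b': from fail(0)=0 chase 'b': 0 ⇒ 0;  out=∅∪out(0)=∅
  fail(11) 'a': from fail(0)=0 chase 'a': 0 ⇒ 0;  out={2}∪out(0)={2}
  fail(2) 'ca': from fail(1)=0 chase 'a': 0 ⇒ 11;  out=∅∪out(11)={2}
  fail(8) 'bc': from fail(7)=0 chase 'c': 0 ⇒ 1;  out=∅∪out(1)=∅
  fail(12) 'ac': from fail(11)=0 chase 'c': 0 ⇒ 1;  out={3}∪out(1)={3}
  fail(3) 'cac': from fail(2)=11 chase 'c': 11 ⇒ 12;  out=∅∪out(12)={3}
  fail(9) 'bcc': from fail(8)=1 chase 'c': 1→0 ⇒ 1;  out=∅∪out(1)=∅
  fail(4) 'cacc': from fail(3)=12 chase 'c': 12→1→0 ⇒ 1;  out=∅∪out(1)=∅
  fail(10) 'bccb': from fail(9)=1 chase 'b': 1→0 ⇒ 7;  out={1}∪out(7)={1}
  fail(5) 'cacca': from fail(4)=1 chase 'a': 1 ⇒ 2;  out=∅∪out(2)={2}
  fail(6) 'caccac': from fail(5)=2 chase 'c': 2 ⇒ 3;  out={0}∪out(3)={0,3}

Text stream:
[0] read 'a'  n0⇒n11  → match P2@[0:0]
[1] read 'c'  n11⇒n12  → match P3@[0:1]
[2] read 'b'  n12⇒n7 (fail-walked)
[3] read 'b'  n7⇒n7 (fail-walked)
[4] read 'a'  n7⇒n11 (fail-walked)  → match P2@[4:4]
[5] read 'a'  n11⇒n11 (fail-walked)  → match P2@[5:5]
[6] read 'c'  n11⇒n12  → match P3@[5:6]
[7] read 'c'  n12⇒n1 (fail-walked)
[8] read 'a'  n1⇒n2  → match P2@[8:8]
[9] read 'c'  n2⇒n3  → match P3@[8:9]
[10] read 'c'  n3⇒n4
[11] read 'a'  n4⇒n5  → match P2@[11:11]
[12] read 'c'  n5⇒n6  → match P0@[7:12],P3@[11:12]
[13] read 'a'  n6⇒n2 (fail-walked)  → match P2@[13:13]
[14] read 'b'  n2⇒n7 (fail-walked)
[15] read 'c'  n7⇒n8
[16] read 'c'  n8⇒n9
[17] read 'b'  n9⇒n10  → match P1@[14:17]
[18] read 'a'  n10⇒n11 (fail-walked)  → match P2@[18:18]
[19] read 'c'  n11⇒n12  → match P3@[18:19]
[20] read 'c'  n12⇒n1 (fail-walked)
[21] read 'c'  n1⇒n1 (fail-walked)
[22] read 'a'  n1⇒n2  → match P2@[22:22]
[23] read 'c'  n2⇒n3  → match P3@[22:23]
[24] read 'c'  n3⇒n4
[25] read 'a'  n4⇒n5  → match P2@[25:25]
[26] read 'c'  n5⇒n6  → match P0@[21:26],P3@[25:26]
[27] read 'a'  n6⇒n2 (fail-walked)  → match P2@[27:27]
[28] read 'c'  n2⇒n3  → match P3@[27:28]
[29] read 'a'  n3⇒n2 (fail-walked)  → match P2@[29:29]

Matches: [[0,2],[1,3],[4,2],[5,2],[6,3],[8,2],[9,3],[11,2],[12,0],[12,3],[13,2],[17,1],[18,2],[19,3],[22,2],[23,3],[25,2],[26,0],[26,3],[27,2],[28,3],[29,2]]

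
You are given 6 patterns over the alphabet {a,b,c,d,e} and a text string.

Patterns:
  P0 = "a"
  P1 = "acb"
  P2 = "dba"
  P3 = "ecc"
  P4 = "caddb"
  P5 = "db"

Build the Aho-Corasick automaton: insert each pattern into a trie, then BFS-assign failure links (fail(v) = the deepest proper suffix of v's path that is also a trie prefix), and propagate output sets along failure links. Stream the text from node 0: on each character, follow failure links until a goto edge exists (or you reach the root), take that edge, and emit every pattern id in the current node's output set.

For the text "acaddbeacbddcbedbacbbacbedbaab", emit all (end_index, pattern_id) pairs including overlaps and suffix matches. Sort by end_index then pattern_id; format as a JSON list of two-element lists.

Build automaton:
Trie nodes:
  0='ε' goto a→1 c→10 d→4 e→7
  1='a' goto c→2  ←P0
  2='ac' goto b→3
  3='acb' goto ·  ←P1
  4='d' goto b→5
  5='db' goto a→6  ←P5
  6='dba' goto ·  ←P2
  7='e' goto c→8
  8='ec' goto c→9
  9='ecc' goto ·  ←P3
  10='c' goto a→11
  11='ca' goto d→12
  12='cad' goto d→13
  13='cadd' goto b→14
  14='caddb' goto ·  ←P4

Failure links (BFS by depth):
  fail(1) 'a': from fail(0)=0 chase 'a': 0 ⇒ 0;  out={0}∪out(0)={0}
  fail(4) 'd': from fail(0)=0 chase 'd': 0 ⇒ 0;  out=∅∪out(0)=∅
  fail(7) 'e': from fail(0)=0 chase 'e': 0 ⇒ 0;  out=∅∪out(0)=∅
  fail(10) 'c': from fail(0)=0 chase 'c': 0 ⇒ 0;  out=∅∪out(0)=∅
  fail(2) 'ac': from fail(1)=0 chase 'c': 0 ⇒ 10;  out=∅∪out(10)=∅
  fail(5) 'db': from fail(4)=0 chase 'b': 0 ⇒ 0;  out={5}∪out(0)={5}
  fail(8) 'ec': from fail(7)=0 chase 'c': 0 ⇒ 10;  out=∅∪out(10)=∅
  fail(11) 'ca': from fail(10)=0 chase 'a': 0 ⇒ 1;  out=∅∪out(1)={0}
  fail(3) 'acb': from fail(2)=10 chase 'b': 10→0 ⇒ 0;  out={1}∪out(0)={1}
  fail(6) 'dba': from fail(5)=0 chase 'a': 0 ⇒ 1;  out={2}∪out(1)={0,2}
  fail(9) 'ecc': from fail(8)=10 chase 'c': 10→0 ⇒ 10;  out={3}∪out(10)={3}
  fail(12) 'cad': from fail(11)=1 chase 'd': 1→0 ⇒ 4;  out=∅∪out(4)=∅
  fail(13) 'cadd': from fail(12)=4 chase 'd': 4→0 ⇒ 4;  out=∅∪out(4)=∅
  fail(14) 'caddb': from fail(13)=4 chase 'b': 4 ⇒ 5;  out={4}∪out(5)={4,5}

Run:
pos 0 'a': at 1  ** P0@[0:0]
pos 1 'c': at 2
pos 2 'a': at 11 (via fail)  ** P0@[2:2]
pos 3 'd': at 12
pos 4 'd': at 13
pos 5 'b': at 14  ** P4@[1:5],P5@[4:5]
pos 6 'e': at 7 (via fail)
pos 7 'a': at 1 (via fail)  ** P0@[7:7]
pos 8 'c': at 2
pos 9 'b': at 3  ** P1@[7:9]
pos 10 'd': at 4 (via fail)
pos 11 'd': at 4 (via fail)
pos 12 'c': at 10 (via fail)
pos 13 'b': at 0 (via fail)
pos 14 'e': at 7
pos 15 'd': at 4 (via fail)
pos 16 'b': at 5  ** P5@[15:16]
pos 17 'a': at 6  ** P0@[17:17],P2@[15:17]
pos 18 'c': at 2 (via fail)
pos 19 'b': at 3  ** P1@[17:19]
pos 20 'b': at 0 (via fail)
pos 21 'a': at 1  ** P0@[21:21]
pos 22 'c': at 2
pos 23 'b': at 3  ** P1@[21:23]
pos 24 'e': at 7 (via fail)
pos 25 'd': at 4 (via fail)
pos 26 'b': at 5  ** P5@[25:26]
pos 27 'a': at 6  ** P0@[27:27],P2@[25:27]
pos 28 'a': at 1 (via fail)  ** P0@[28:28]
pos 29 'b': at 0 (via fail)

Result: [[0,0],[2,0],[5,4],[5,5],[7,0],[9,1],[16,5],[17,0],[17,2],[19,1],[21,0],[23,1],[26,5],[27,0],[27,2],[28,0]]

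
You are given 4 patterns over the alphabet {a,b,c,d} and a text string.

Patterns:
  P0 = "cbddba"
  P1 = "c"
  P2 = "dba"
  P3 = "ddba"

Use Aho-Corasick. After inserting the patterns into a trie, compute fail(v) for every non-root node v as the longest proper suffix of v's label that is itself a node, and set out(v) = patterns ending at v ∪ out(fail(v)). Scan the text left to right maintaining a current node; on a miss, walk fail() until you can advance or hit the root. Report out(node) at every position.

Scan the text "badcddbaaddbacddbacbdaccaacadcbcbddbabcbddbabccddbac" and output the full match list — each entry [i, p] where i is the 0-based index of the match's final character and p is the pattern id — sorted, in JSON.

Build:
Trie (insert patterns):
  n0 'ε': c→1 d→7
  n1 'c': b→2  [P1 ends]
  n2 'cb': d→3
  n3 'cbd': d→4
  n4 'cbdd': b→5
  n5 'cbddb': a→6
  n6 'cbddba': ·  [P0 ends]
  n7 'd': b→8 d→10
  n8 'db': a→9
  n9 'dba': ·  [P2 ends]
  n10 'dd': b→11
  n11 'ddb': a→12
  n12 'ddba': ·  [P3 ends]

Failure links (BFS by depth):
  fail(1) 'c': from fail(0)=0 chase 'c': 0 ⇒ 0;  out={1}∪out(0)={1}
  fail(7) 'd': from fail(0)=0 chase 'd': 0 ⇒ 0;  out=∅∪out(0)=∅
  fail(2) 'cb': from fail(1)=0 chase 'b': 0 ⇒ 0;  out=∅∪out(0)=∅
  fail(8) 'db': from fail(7)=0 chase 'b': 0 ⇒ 0;  out=∅∪out(0)=∅
  fail(10) 'dd': from fail(7)=0 chase 'd': 0 ⇒ 7;  out=∅∪out(7)=∅
  fail(3) 'cbd': from fail(2)=0 chase 'd': 0 ⇒ 7;  out=∅∪out(7)=∅
  fail(9) 'dba': from fail(8)=0 chase 'a': 0 ⇒ 0;  out={2}∪out(0)={2}
  fail(11) 'ddb': from fail(10)=7 chase 'b': 7 ⇒ 8;  out=∅∪out(8)=∅
  fail(4) 'cbdd': from fail(3)=7 chase 'd': 7 ⇒ 10;  out=∅∪out(10)=∅
  fail(12) 'ddba': from fail(11)=8 chase 'a': 8 ⇒ 9;  out={3}∪out(9)={2,3}
  fail(5) 'cbddb': from fail(4)=10 chase 'b': 10 ⇒ 11;  out=∅∪out(11)=∅
  fail(6) 'cbddba': from fail(5)=11 chase 'a': 11 ⇒ 12;  out={0}∪out(12)={0,2,3}

Scan:
pos 0 'b': at 0
pos 1 'a': at 0
pos 2 'd': at 7
pos 3 'c': at 1 (via fail)  → match P1@[3:3]
pos 4 'd': at 7 (via fail)
pos 5 'd': at 10
pos 6 'b': at 11
pos 7 'a': at 12  → match P2@[5:7],P3@[4:7]
pos 8 'a': at 0 (via fail)
pos 9 'd': at 7
pos 10 'd': at 10
pos 11 'b': at 11
pos 12 'a': at 12  → match P2@[10:12],P3@[9:12]
pos 13 'c': at 1 (via fail)  → match P1@[13:13]
pos 14 'd': at 7 (via fail)
pos 15 'd': at 10
pos 16 'b': at 11
pos 17 'a': at 12  → match P2@[15:17],P3@[14:17]
pos 18 'c': at 1 (via fail)  → match P1@[18:18]
pos 19 'b': at 2
pos 20 'd': at 3
pos 21 'a': at 0 (via fail)
pos 22 'c': at 1  → match P1@[22:22]
pos 23 'c': at 1 (via fail)  → match P1@[23:23]
pos 24 'a': at 0 (via fail)
pos 25 'a': at 0
pos 26 'c': at 1  → match P1@[26:26]
pos 27 'a': at 0 (via fail)
pos 28 'd': at 7
pos 29 'c': at 1 (via fail)  → match P1@[29:29]
pos 30 'b': at 2
pos 31 'c': at 1 (via fail)  → match P1@[31:31]
pos 32 'b': at 2
pos 33 'd': at 3
pos 34 'd': at 4
pos 35 'b': at 5
pos 36 'a': at 6  → match P0@[31:36],P2@[34:36],P3@[33:36]
pos 37 'b': at 0 (via fail)
pos 38 'c': at 1  → match P1@[38:38]
pos 39 'b': at 2
pos 40 'd': at 3
pos 41 'd': at 4
pos 42 'b': at 5
pos 43 'a': at 6  → match P0@[38:43],P2@[41:43],P3@[40:43]
pos 44 'b': at 0 (via fail)
pos 45 'c': at 1  → match P1@[45:45]
pos 46 'c': at 1 (via fail)  → match P1@[46:46]
pos 47 'd': at 7 (via fail)
pos 48 'd': at 10
pos 49 'b': at 11
pos 50 'a': at 12  → match P2@[48:50],P3@[47:50]
pos 51 'c': at 1 (via fail)  → match P1@[51:51]

All matches (sorted): [[3,1],[7,2],[7,3],[12,2],[12,3],[13,1],[17,2],[17,3],[18,1],[22,1],[23,1],[26,1],[29,1],[31,1],[36,0],[36,2],[36,3],[38,1],[43,0],[43,2],[43,3],[45,1],[46,1],[50,2],[50,3],[51,1]]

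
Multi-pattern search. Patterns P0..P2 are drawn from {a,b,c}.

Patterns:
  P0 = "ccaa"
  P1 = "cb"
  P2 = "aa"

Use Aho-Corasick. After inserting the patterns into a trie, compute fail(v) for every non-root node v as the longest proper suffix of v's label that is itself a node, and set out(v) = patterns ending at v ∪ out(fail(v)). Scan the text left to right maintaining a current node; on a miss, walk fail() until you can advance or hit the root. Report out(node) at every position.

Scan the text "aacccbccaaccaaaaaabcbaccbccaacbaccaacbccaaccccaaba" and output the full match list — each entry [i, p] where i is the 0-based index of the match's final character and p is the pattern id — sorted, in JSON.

Build automaton:
Trie nodes:
  0='ε' goto a→6 c→1
  1='c' goto b→5 c→2
  2='cc' goto a→3
  3='cca' goto a→4
  4='ccaa' goto ·  ←P0
  5='cb' goto ·  ←P1
  6='a' goto a→7
  7='aa' goto ·  ←P2

BFS fail/out derivation:
  fail(1) 'c': from fail(0)=0 chase 'c': 0 ⇒ 0;  out=∅∪out(0)=∅
  fail(6) 'a': from fail(0)=0 chase 'a': 0 ⇒ 0;  out=∅∪out(0)=∅
  fail(2) 'cc': from fail(1)=0 chase 'c': 0 ⇒ 1;  out=∅∪out(1)=∅
  fail(5) 'cb': from fail(1)=0 chase 'b': 0 ⇒ 0;  out={1}∪out(0)={1}
  fail(7) 'aa': from fail(6)=0 chase 'a': 0 ⇒ 6;  out={2}∪out(6)={2}
  fail(3) 'cca': from fail(2)=1 chase 'a': 1→0 ⇒ 6;  out=∅∪out(6)=∅
  fail(4) 'ccaa': from fail(3)=6 chase 'a': 6 ⇒ 7;  out={0}∪out(7)={0,2}

Run:
[0] read 'a'  n0⇒n6
[1] read 'a'  n6⇒n7  emit P2@[0:1]
[2] read 'c'  n7⇒n1 (fail-walked)
[3] read 'c'  n1⇒n2
[4] read 'c'  n2⇒n2 (fail-walked)
[5] read 'b'  n2⇒n5 (fail-walked)  emit P1@[4:5]
[6] read 'c'  n5⇒n1 (fail-walked)
[7] read 'c'  n1⇒n2
[8] read 'a'  n2⇒n3
[9] read 'a'  n3⇒n4  emit P0@[6:9],P2@[8:9]
[10] read 'c'  n4⇒n1 (fail-walked)
[11] read 'c'  n1⇒n2
[12] read 'a'  n2⇒n3
[13] read 'a'  n3⇒n4  emit P0@[10:13],P2@[12:13]
[14] read 'a'  n4⇒n7 (fail-walked)  emit P2@[13:14]
[15] read 'a'  n7⇒n7 (fail-walked)  emit P2@[14:15]
[16] read 'a'  n7⇒n7 (fail-walked)  emit P2@[15:16]
[17] read 'a'  n7⇒n7 (fail-walked)  emit P2@[16:17]
[18] read 'b'  n7⇒n0 (fail-walked)
[19] read 'c'  n0⇒n1
[20] read 'b'  n1⇒n5  emit P1@[19:20]
[21] read 'a'  n5⇒n6 (fail-walked)
[22] read 'c'  n6⇒n1 (fail-walked)
[23] read 'c'  n1⇒n2
[24] read 'b'  n2⇒n5 (fail-walked)  emit P1@[23:24]
[25] read 'c'  n5⇒n1 (fail-walked)
[26] read 'c'  n1⇒n2
[27] read 'a'  n2⇒n3
[28] read 'a'  n3⇒n4  emit P0@[25:28],P2@[27:28]
[29] read 'c'  n4⇒n1 (fail-walked)
[30] read 'b'  n1⇒n5  emit P1@[29:30]
[31] read 'a'  n5⇒n6 (fail-walked)
[32] read 'c'  n6⇒n1 (fail-walked)
[33] read 'c'  n1⇒n2
[34] read 'a'  n2⇒n3
[35] read 'a'  n3⇒n4  emit P0@[32:35],P2@[34:35]
[36] read 'c'  n4⇒n1 (fail-walked)
[37] read 'b'  n1⇒n5  emit P1@[36:37]
[38] read 'c'  n5⇒n1 (fail-walked)
[39] read 'c'  n1⇒n2
[40] read 'a'  n2⇒n3
[41] read 'a'  n3⇒n4  emit P0@[38:41],P2@[40:41]
[42] read 'c'  n4⇒n1 (fail-walked)
[43] read 'c'  n1⇒n2
[44] read 'c'  n2⇒n2 (fail-walked)
[45] read 'c'  n2⇒n2 (fail-walked)
[46] read 'a'  n2⇒n3
[47] read 'a'  n3⇒n4  emit P0@[44:47],P2@[46:47]
[48] read 'b'  n4⇒n0 (fail-walked)
[49] read 'a'  n0⇒n6

Matches: [[1,2],[5,1],[9,0],[9,2],[13,0],[13,2],[14,2],[15,2],[16,2],[17,2],[20,1],[24,1],[28,0],[28,2],[30,1],[35,0],[35,2],[37,1],[41,0],[41,2],[47,0],[47,2]]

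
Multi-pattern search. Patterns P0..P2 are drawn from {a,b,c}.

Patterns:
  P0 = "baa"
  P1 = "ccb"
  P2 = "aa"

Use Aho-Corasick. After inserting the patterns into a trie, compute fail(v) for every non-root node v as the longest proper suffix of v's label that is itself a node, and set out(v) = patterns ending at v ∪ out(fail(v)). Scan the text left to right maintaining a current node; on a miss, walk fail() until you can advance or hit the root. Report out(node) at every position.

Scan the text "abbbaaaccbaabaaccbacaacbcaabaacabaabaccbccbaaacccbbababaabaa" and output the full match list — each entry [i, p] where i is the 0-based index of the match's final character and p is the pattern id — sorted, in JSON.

Construct AC machine:
Trie (insert patterns):
  0='ε' goto a→7 b→1 c→4
  1='b' goto a→2
  2='ba' goto a→3
  3='baa' goto ·  ←P0
  4='c' goto c→5
  5='cc' goto b→6
  6='ccb' goto ·  ←P1
  7='a' goto a→8
  8='aa' goto ·  ←P2

Failure links (BFS by depth):
  n1('b'): parent n0 fail=0; on 'b' 0 → fail=0;  out ∅∪∅=∅
  n4('c'): parent n0 fail=0; on 'c' 0 → fail=0;  out ∅∪∅=∅
  n7('a'): parent n0 fail=0; on 'a' 0 → fail=0;  out ∅∪∅=∅
  n2('ba'): parent n1 fail=0; on 'a' 0 → fail=7;  out ∅∪∅=∅
  n5('cc'): parent n4 fail=0; on 'c' 0 → fail=4;  out ∅∪∅=∅
  n8('aa'): parent n7 fail=0; on 'a' 0 → fail=7;  out {2}∪∅={2}
  n3('baa'): parent n2 fail=7; on 'a' 7 → fail=8;  out {0}∪{2}={0,2}
  n6('ccb'): parent n5 fail=4; on 'b' 4→0 → fail=1;  out {1}∪∅={1}

Text stream:
i=0 'a': node 0→7
i=1 'b': node 7→1 (via fail)
i=2 'b': node 1→1 (via fail)
i=3 'b': node 1→1 (via fail)
i=4 'a': node 1→2
i=5 'a': node 2→3  emit P0@[3:5],P2@[4:5]
i=6 'a': node 3→8 (via fail)  emit P2@[5:6]
i=7 'c': node 8→4 (via fail)
i=8 'c': node 4→5
i=9 'b': node 5→6  emit P1@[7:9]
i=10 'a': node 6→2 (via fail)
i=11 'a': node 2→3  emit P0@[9:11],P2@[10:11]
i=12 'b': node 3→1 (via fail)
i=13 'a': node 1→2
i=14 'a': node 2→3  emit P0@[12:14],P2@[13:14]
i=15 'c': node 3→4 (via fail)
i=16 'c': node 4→5
i=17 'b': node 5→6  emit P1@[15:17]
i=18 'a': node 6→2 (via fail)
i=19 'c': node 2→4 (via fail)
i=20 'a': node 4→7 (via fail)
i=21 'a': node 7→8  emit P2@[20:21]
i=22 'c': node 8→4 (via fail)
i=23 'b': node 4→1 (via fail)
i=24 'c': node 1→4 (via fail)
i=25 'a': node 4→7 (via fail)
i=26 'a': node 7→8  emit P2@[25:26]
i=27 'b': node 8→1 (via fail)
i=28 'a': node 1→2
i=29 'a': node 2→3  emit P0@[27:29],P2@[28:29]
i=30 'c': node 3→4 (via fail)
i=31 'a': node 4→7 (via fail)
i=32 'b': node 7→1 (via fail)
i=33 'a': node 1→2
i=34 'a': node 2→3  emit P0@[32:34],P2@[33:34]
i=35 'b': node 3→1 (via fail)
i=36 'a': node 1→2
i=37 'c': node 2→4 (via fail)
i=38 'c': node 4→5
i=39 'b': node 5→6  emit P1@[37:39]
i=40 'c': node 6→4 (via fail)
i=41 'c': node 4→5
i=42 'b': node 5→6  emit P1@[40:42]
i=43 'a': node 6→2 (via fail)
i=44 'a': node 2→3  emit P0@[42:44],P2@[43:44]
i=45 'a': node 3→8 (via fail)  emit P2@[44:45]
i=46 'c': node 8→4 (via fail)
i=47 'c': node 4→5
i=48 'c': node 5→5 (via fail)
i=49 'b': node 5→6  emit P1@[47:49]
i=50 'b': node 6→1 (via fail)
i=51 'a': node 1→2
i=52 'b': node 2→1 (via fail)
i=53 'a': node 1→2
i=54 'b': node 2→1 (via fail)
i=55 'a': node 1→2
i=56 'a': node 2→3  emit P0@[54:56],P2@[55:56]
i=57 'b': node 3→1 (via fail)
i=58 'a': node 1→2
i=59 'a': node 2→3  emit P0@[57:59],P2@[58:59]

All matches (sorted): [[5,0],[5,2],[6,2],[9,1],[11,0],[11,2],[14,0],[14,2],[17,1],[21,2],[26,2],[29,0],[29,2],[34,0],[34,2],[39,1],[42,1],[44,0],[44,2],[45,2],[49,1],[56,0],[56,2],[59,0],[59,2]]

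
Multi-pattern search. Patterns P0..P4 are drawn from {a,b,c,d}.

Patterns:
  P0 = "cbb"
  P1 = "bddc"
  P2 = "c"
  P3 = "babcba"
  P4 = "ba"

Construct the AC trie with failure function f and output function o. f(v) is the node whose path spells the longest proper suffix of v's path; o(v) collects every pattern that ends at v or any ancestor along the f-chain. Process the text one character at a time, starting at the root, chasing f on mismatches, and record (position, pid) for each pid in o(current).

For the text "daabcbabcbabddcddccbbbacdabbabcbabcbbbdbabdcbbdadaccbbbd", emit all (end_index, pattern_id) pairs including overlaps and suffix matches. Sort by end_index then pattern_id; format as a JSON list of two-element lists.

Build:
Trie (insert patterns):
  n0 'ε': b→4 c→1
  n1 'c': b→2  ←P2
  n2 'cb': b→3
  n3 'cbb': ·  ←P0
  n4 'b': a→8 d→5
  n5 'bd': d→6
  n6 'bdd': c→7
  n7 'bddc': ·  ←P1
  n8 'ba': b→9  ←P4
  n9 'bab': c→10
  n10 'babc': b→11
  n11 'babcb': a→12
  n12 'babcba': ·  ←P3

BFS fail/out derivation:
  fail(1) 'c': from fail(0)=0 chase 'c': 0 ⇒ 0;  out={2}∪out(0)={2}
  fail(4) 'b': from fail(0)=0 chase 'b': 0 ⇒ 0;  out=∅∪out(0)=∅
  fail(2) 'cb': from fail(1)=0 chase 'b': 0 ⇒ 4;  out=∅∪out(4)=∅
  fail(5) 'bd': from fail(4)=0 chase 'd': 0 ⇒ 0;  out=∅∪out(0)=∅
  fail(8) 'ba': from fail(4)=0 chase 'a': 0 ⇒ 0;  out={4}∪out(0)={4}
  fail(3) 'cbb': from fail(2)=4 chase 'b': 4→0 ⇒ 4;  out={0}∪out(4)={0}
  fail(6) 'bdd': from fail(5)=0 chase 'd': 0 ⇒ 0;  out=∅∪out(0)=∅
  fail(9) 'bab': from fail(8)=0 chase 'b': 0 ⇒ 4;  out=∅∪out(4)=∅
  fail(7) 'bddc': from fail(6)=0 chase 'c': 0 ⇒ 1;  out={1}∪out(1)={1,2}
  fail(10) 'babc': from fail(9)=4 chase 'c': 4→0 ⇒ 1;  out=∅∪out(1)={2}
  fail(11) 'babcb': from fail(10)=1 chase 'b': 1 ⇒ 2;  out=∅∪out(2)=∅
  fail(12) 'babcba': from fail(11)=2 chase 'a': 2→4 ⇒ 8;  out={3}∪out(8)={3,4}

Scan:
i=0 'd': node 0→0
i=1 'a': node 0→0
i=2 'a': node 0→0
i=3 'b': node 0→4
i=4 'c': node 4→1 ·f  emit P2@[4:4]
i=5 'b': node 1→2
i=6 'a': node 2→8 ·f  emit P4@[5:6]
i=7 'b': node 8→9
i=8 'c': node 9→10  emit P2@[8:8]
i=9 'b': node 10→11
i=10 'a': node 11→12  emit P3@[5:10],P4@[9:10]
i=11 'b': node 12→9 ·f
i=12 'd': node 9→5 ·f
i=13 'd': node 5→6
i=14 'c': node 6→7  emit P1@[11:14],P2@[14:14]
i=15 'd': node 7→0 ·f
i=16 'd': node 0→0
i=17 'c': node 0→1  emit P2@[17:17]
i=18 'c': node 1→1 ·f  emit P2@[18:18]
i=19 'b': node 1→2
i=20 'b': node 2→3  emit P0@[18:20]
i=21 'b': node 3→4 ·f
i=22 'a': node 4→8  emit P4@[21:22]
i=23 'c': node 8→1 ·f  emit P2@[23:23]
i=24 'd': node 1→0 ·f
i=25 'a': node 0→0
i=26 'b': node 0→4
i=27 'b': node 4→4 ·f
i=28 'a': node 4→8  emit P4@[27:28]
i=29 'b': node 8→9
i=30 'c': node 9→10  emit P2@[30:30]
i=31 'b': node 10→11
i=32 'a': node 11→12  emit P3@[27:32],P4@[31:32]
i=33 'b': node 12→9 ·f
i=34 'c': node 9→10  emit P2@[34:34]
i=35 'b': node 10→11
i=36 'b': node 11→3 ·f  emit P0@[34:36]
i=37 'b': node 3→4 ·f
i=38 'd': node 4→5
i=39 'b': node 5→4 ·f
i=40 'a': node 4→8  emit P4@[39:40]
i=41 'b': node 8→9
i=42 'd': node 9→5 ·f
i=43 'c': node 5→1 ·f  emit P2@[43:43]
i=44 'b': node 1→2
i=45 'b': node 2→3  emit P0@[43:45]
i=46 'd': node 3→5 ·f
i=47 'a': node 5→0 ·f
i=48 'd': node 0→0
i=49 'a': node 0→0
i=50 'c': node 0→1  emit P2@[50:50]
i=51 'c': node 1→1 ·f  emit P2@[51:51]
i=52 'b': node 1→2
i=53 'b': node 2→3  emit P0@[51:53]
i=54 'b': node 3→4 ·f
i=55 'd': node 4→5

All matches (sorted): [[4,2],[6,4],[8,2],[10,3],[10,4],[14,1],[14,2],[17,2],[18,2],[20,0],[22,4],[23,2],[28,4],[30,2],[32,3],[32,4],[34,2],[36,0],[40,4],[43,2],[45,0],[50,2],[51,2],[53,0]]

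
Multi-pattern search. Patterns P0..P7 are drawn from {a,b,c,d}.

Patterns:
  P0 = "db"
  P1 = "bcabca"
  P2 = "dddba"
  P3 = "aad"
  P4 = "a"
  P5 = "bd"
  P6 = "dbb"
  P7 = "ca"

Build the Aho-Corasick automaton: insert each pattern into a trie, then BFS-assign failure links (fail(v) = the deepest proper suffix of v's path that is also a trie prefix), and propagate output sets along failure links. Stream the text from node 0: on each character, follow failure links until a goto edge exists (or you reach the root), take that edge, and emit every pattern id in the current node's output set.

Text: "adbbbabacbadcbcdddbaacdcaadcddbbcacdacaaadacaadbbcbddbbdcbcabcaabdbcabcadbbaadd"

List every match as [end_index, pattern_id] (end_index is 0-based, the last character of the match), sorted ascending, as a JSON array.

Build:
Trie nodes:
  0='ε' goto a→13 b→3 c→18 d→1
  1='d' goto b→2 d→9
  2='db' goto b→17  ←P0
  3='b' goto c→4 d→16
  4='bc' goto a→5
  5='bca' goto b→6
  6='bcab' goto c→7
  7='bcabc' goto a→8
  8='bcabca' goto ·  ←P1
  9='dd' goto d→10
  10='ddd' goto b→11
  11='dddb' goto a→12
  12='dddba' goto ·  ←P2
  13='a' goto a→14  ←P4
  14='aa' goto d→15
  15='aad' goto ·  ←P3
  16='bd' goto ·  ←P5
  17='dbb' goto ·  ←P6
  18='c' goto a→19
  19='ca' goto ·  ←P7

BFS fail/out derivation:
  fail(1) 'd': from fail(0)=0 chase 'd': 0 ⇒ 0;  out=∅∪out(0)=∅
  fail(3) 'b': from fail(0)=0 chase 'b': 0 ⇒ 0;  out=∅∪out(0)=∅
  fail(13) 'a': from fail(0)=0 chase 'a': 0 ⇒ 0;  out={4}∪out(0)={4}
  fail(18) 'c': from fail(0)=0 chase 'c': 0 ⇒ 0;  out=∅∪out(0)=∅
  fail(2) 'db': from fail(1)=0 chase 'b': 0 ⇒ 3;  out={0}∪out(3)={0}
  fail(4) 'bc': from fail(3)=0 chase 'c': 0 ⇒ 18;  out=∅∪out(18)=∅
  fail(9) 'dd': from fail(1)=0 chase 'd': 0 ⇒ 1;  out=∅∪out(1)=∅
  fail(14) 'aa': from fail(13)=0 chase 'a': 0 ⇒ 13;  out=∅∪out(13)={4}
  fail(16) 'bd': from fail(3)=0 chase 'd': 0 ⇒ 1;  out={5}∪out(1)={5}
  fail(19) 'ca': from fail(18)=0 chase 'a': 0 ⇒ 13;  out={7}∪out(13)={4,7}
  fail(5) 'bca': from fail(4)=18 chase 'a': 18 ⇒ 19;  out=∅∪out(19)={4,7}
  fail(10) 'ddd': from fail(9)=1 chase 'd': 1 ⇒ 9;  out=∅∪out(9)=∅
  fail(15) 'aad': from fail(14)=13 chase 'd': 13→0 ⇒ 1;  out={3}∪out(1)={3}
  fail(17) 'dbb': from fail(2)=3 chase 'b': 3→0 ⇒ 3;  out={6}∪out(3)={6}
  fail(6) 'bcab': from fail(5)=19 chase 'b': 19→13→0 ⇒ 3;  out=∅∪out(3)=∅
  fail(11) 'dddb': from fail(10)=9 chase 'b': 9→1 ⇒ 2;  out=∅∪out(2)={0}
  fail(7) 'bcabc': from fail(6)=3 chase 'c': 3 ⇒ 4;  out=∅∪out(4)=∅
  fail(12) 'dddba': from fail(11)=2 chase 'a': 2→3→0 ⇒ 13;  out={2}∪out(13)={2,4}
  fail(8) 'bcabca': from fail(7)=4 chase 'a': 4 ⇒ 5;  out={1}∪out(5)={1,4,7}

Run:
pos 0 'a': at 13  → match P4@[0:0]
pos 1 'd': at 1 ·f
pos 2 'b': at 2  → match P0@[1:2]
pos 3 'b': at 17  → match P6@[1:3]
pos 4 'b': at 3 ·f
pos 5 'a': at 13 ·f  → match P4@[5:5]
pos 6 'b': at 3 ·f
pos 7 'a': at 13 ·f  → match P4@[7:7]
pos 8 'c': at 18 ·f
pos 9 'b': at 3 ·f
pos 10 'a': at 13 ·f  → match P4@[10:10]
pos 11 'd': at 1 ·f
pos 12 'c': at 18 ·f
pos 13 'b': at 3 ·f
pos 14 'c': at 4
pos 15 'd': at 1 ·f
pos 16 'd': at 9
pos 17 'd': at 10
pos 18 'b': at 11  → match P0@[17:18]
pos 19 'a': at 12  → match P2@[15:19],P4@[19:19]
pos 20 'a': at 14 ·f  → match P4@[20:20]
pos 21 'c': at 18 ·f
pos 22 'd': at 1 ·f
pos 23 'c': at 18 ·f
pos 24 'a': at 19  → match P4@[24:24],P7@[23:24]
pos 25 'a': at 14 ·f  → match P4@[25:25]
pos 26 'd': at 15  → match P3@[24:26]
pos 27 'c': at 18 ·f
pos 28 'd': at 1 ·f
pos 29 'd': at 9
pos 30 'b': at 2 ·f  → match P0@[29:30]
pos 31 'b': at 17  → match P6@[29:31]
pos 32 'c': at 4 ·f
pos 33 'a': at 5  → match P4@[33:33],P7@[32:33]
pos 34 'c': at 18 ·f
pos 35 'd': at 1 ·f
pos 36 'a': at 13 ·f  → match P4@[36:36]
pos 37 'c': at 18 ·f
pos 38 'a': at 19  → match P4@[38:38],P7@[37:38]
pos 39 'a': at 14 ·f  → match P4@[39:39]
pos 40 'a': at 14 ·f  → match P4@[40:40]
pos 41 'd': at 15  → match P3@[39:41]
pos 42 'a': at 13 ·f  → match P4@[42:42]
pos 43 'c': at 18 ·f
pos 44 'a': at 19  → match P4@[44:44],P7@[43:44]
pos 45 'a': at 14 ·f  → match P4@[45:45]
pos 46 'd': at 15  → match P3@[44:46]
pos 47 'b': at 2 ·f  → match P0@[46:47]
pos 48 'b': at 17  → match P6@[46:48]
pos 49 'c': at 4 ·f
pos 50 'b': at 3 ·f
pos 51 'd': at 16  → match P5@[50:51]
pos 52 'd': at 9 ·f
pos 53 'b': at 2 ·f  → match P0@[52:53]
pos 54 'b': at 17  → match P6@[52:54]
pos 55 'd': at 16 ·f  → match P5@[54:55]
pos 56 'c': at 18 ·f
pos 57 'b': at 3 ·f
pos 58 'c': at 4
pos 59 'a': at 5  → match P4@[59:59],P7@[58:59]
pos 60 'b': at 6
pos 61 'c': at 7
pos 62 'a': at 8  → match P1@[57:62],P4@[62:62],P7@[61:62]
pos 63 'a': at 14 ·f  → match P4@[63:63]
pos 64 'b': at 3 ·f
pos 65 'd': at 16  → match P5@[64:65]
pos 66 'b': at 2 ·f  → match P0@[65:66]
pos 67 'c': at 4 ·f
pos 68 'a': at 5  → match P4@[68:68],P7@[67:68]
pos 69 'b': at 6
pos 70 'c': at 7
pos 71 'a': at 8  → match P1@[66:71],P4@[71:71],P7@[70:71]
pos 72 'd': at 1 ·f
pos 73 'b': at 2  → match P0@[72:73]
pos 74 'b': at 17  → match P6@[72:74]
pos 75 'a': at 13 ·f  → match P4@[75:75]
pos 76 'a': at 14  → match P4@[76:76]
pos 77 'd': at 15  → match P3@[75:77]
pos 78 'd': at 9 ·f

All matches (sorted): [[0,4],[2,0],[3,6],[5,4],[7,4],[10,4],[18,0],[19,2],[19,4],[20,4],[24,4],[24,7],[25,4],[26,3],[30,0],[31,6],[33,4],[33,7],[36,4],[38,4],[38,7],[39,4],[40,4],[41,3],[42,4],[44,4],[44,7],[45,4],[46,3],[47,0],[48,6],[51,5],[53,0],[54,6],[55,5],[59,4],[59,7],[62,1],[62,4],[62,7],[63,4],[65,5],[66,0],[68,4],[68,7],[71,1],[71,4],[71,7],[73,0],[74,6],[75,4],[76,4],[77,3]]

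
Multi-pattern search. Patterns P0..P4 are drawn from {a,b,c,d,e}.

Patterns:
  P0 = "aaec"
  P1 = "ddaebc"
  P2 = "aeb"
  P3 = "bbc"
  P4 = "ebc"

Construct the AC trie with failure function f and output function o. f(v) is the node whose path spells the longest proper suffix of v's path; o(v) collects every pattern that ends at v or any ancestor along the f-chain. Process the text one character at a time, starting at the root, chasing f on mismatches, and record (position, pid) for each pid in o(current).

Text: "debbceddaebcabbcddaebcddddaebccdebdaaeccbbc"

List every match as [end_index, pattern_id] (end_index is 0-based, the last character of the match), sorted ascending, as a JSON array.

Build automaton:
Trie (insert patterns):
  n0 'ε': a→1 b→13 d→5 e→16
  n1 'a': a→2 e→11
  n2 'aa': e→3
  n3 'aae': c→4
  n4 'aaec': ·  ←P0
  n5 'd': d→6
  n6 'dd': a→7
  n7 'dda': e→8
  n8 'ddae': b→9
  n9 'ddaeb': c→10
  n10 'ddaebc': ·  ←P1
  n11 'ae': b→12
  n12 'aeb': ·  ←P2
  n13 'b': b→14
  n14 'bb': c→15
  n15 'bbc': ·  ←P3
  n16 'e': b→17
  n17 'eb': c→18
  n18 'ebc': ·  ←P4

BFS fail/out derivation:
  fail(1) 'a': from fail(0)=0 chase 'a': 0 ⇒ 0;  out=∅∪out(0)=∅
  fail(5) 'd': from fail(0)=0 chase 'd': 0 ⇒ 0;  out=∅∪out(0)=∅
  fail(13) 'b': from fail(0)=0 chase 'b': 0 ⇒ 0;  out=∅∪out(0)=∅
  fail(16) 'e': from fail(0)=0 chase 'e': 0 ⇒ 0;  out=∅∪out(0)=∅
  fail(2) 'aa': from fail(1)=0 chase 'a': 0 ⇒ 1;  out=∅∪out(1)=∅
  fail(6) 'dd': from fail(5)=0 chase 'd': 0 ⇒ 5;  out=∅∪out(5)=∅
  fail(11) 'ae': from fail(1)=0 chase 'e': 0 ⇒ 16;  out=∅∪out(16)=∅
  fail(14) 'bb': from fail(13)=0 chase 'b': 0 ⇒ 13;  out=∅∪out(13)=∅
  fail(17) 'eb': from fail(16)=0 chase 'b': 0 ⇒ 13;  out=∅∪out(13)=∅
  fail(3) 'aae': from fail(2)=1 chase 'e': 1 ⇒ 11;  out=∅∪out(11)=∅
  fail(7) 'dda': from fail(6)=5 chase 'a': 5→0 ⇒ 1;  out=∅∪out(1)=∅
  fail(12) 'aeb': from fail(11)=16 chase 'b': 16 ⇒ 17;  out={2}∪out(17)={2}
  fail(15) 'bbc': from fail(14)=13 chase 'c': 13→0 ⇒ 0;  out={3}∪out(0)={3}
  fail(18) 'ebc': from fail(17)=13 chase 'c': 13→0 ⇒ 0;  out={4}∪out(0)={4}
  fail(4) 'aaec': from fail(3)=11 chase 'c': 11→16→0 ⇒ 0;  out={0}∪out(0)={0}
  fail(8) 'ddae': from fail(7)=1 chase 'e': 1 ⇒ 11;  out=∅∪out(11)=∅
  fail(9) 'ddaeb': from fail(8)=11 chase 'b': 11 ⇒ 12;  out=∅∪out(12)={2}
  fail(10) 'ddaebc': from fail(9)=12 chase 'c': 12→17 ⇒ 18;  out={1}∪out(18)={1,4}

Text stream:
[0] read 'd'  n0⇒n5
[1] read 'e'  n5⇒n16 (via fail)
[2] read 'b'  n16⇒n17
[3] read 'b'  n17⇒n14 (via fail)
[4] read 'c'  n14⇒n15  ** P3@[2:4]
[5] read 'e'  n15⇒n16 (via fail)
[6] read 'd'  n16⇒n5 (via fail)
[7] read 'd'  n5⇒n6
[8] read 'a'  n6⇒n7
[9] read 'e'  n7⇒n8
[10] read 'b'  n8⇒n9  ** P2@[8:10]
[11] read 'c'  n9⇒n10  ** P1@[6:11],P4@[9:11]
[12] read 'a'  n10⇒n1 (via fail)
[13] read 'b'  n1⇒n13 (via fail)
[14] read 'b'  n13⇒n14
[15] read 'c'  n14⇒n15  ** P3@[13:15]
[16] read 'd'  n15⇒n5 (via fail)
[17] read 'd'  n5⇒n6
[18] read 'a'  n6⇒n7
[19] read 'e'  n7⇒n8
[20] read 'b'  n8⇒n9  ** P2@[18:20]
[21] read 'c'  n9⇒n10  ** P1@[16:21],P4@[19:21]
[22] read 'd'  n10⇒n5 (via fail)
[23] read 'd'  n5⇒n6
[24] read 'd'  n6⇒n6 (via fail)
[25] read 'd'  n6⇒n6 (via fail)
[26] read 'a'  n6⇒n7
[27] read 'e'  n7⇒n8
[28] read 'b'  n8⇒n9  ** P2@[26:28]
[29] read 'c'  n9⇒n10  ** P1@[24:29],P4@[27:29]
[30] read 'c'  n10⇒n0 (via fail)
[31] read 'd'  n0⇒n5
[32] read 'e'  n5⇒n16 (via fail)
[33] read 'b'  n16⇒n17
[34] read 'd'  n17⇒n5 (via fail)
[35] read 'a'  n5⇒n1 (via fail)
[36] read 'a'  n1⇒n2
[37] read 'e'  n2⇒n3
[38] read 'c'  n3⇒n4  ** P0@[35:38]
[39] read 'c'  n4⇒n0 (via fail)
[40] read 'b'  n0⇒n13
[41] read 'b'  n13⇒n14
[42] read 'c'  n14⇒n15  ** P3@[40:42]

All matches (sorted): [[4,3],[10,2],[11,1],[11,4],[15,3],[20,2],[21,1],[21,4],[28,2],[29,1],[29,4],[38,0],[42,3]]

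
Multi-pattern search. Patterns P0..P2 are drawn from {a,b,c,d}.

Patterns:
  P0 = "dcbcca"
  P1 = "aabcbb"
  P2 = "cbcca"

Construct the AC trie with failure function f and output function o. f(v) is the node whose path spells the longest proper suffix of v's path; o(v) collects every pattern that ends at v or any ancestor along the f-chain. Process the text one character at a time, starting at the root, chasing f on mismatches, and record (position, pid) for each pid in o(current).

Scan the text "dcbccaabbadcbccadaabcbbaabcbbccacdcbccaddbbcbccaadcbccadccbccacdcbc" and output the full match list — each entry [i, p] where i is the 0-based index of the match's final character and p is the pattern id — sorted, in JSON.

Construct AC machine:
Trie nodes:
  n0 'ε': a→7 c→13 d→1
  n1 'd': c→2
  n2 'dc': b→3
  n3 'dcb': c→4
  n4 'dcbc': c→5
  n5 'dcbcc': a→6
  n6 'dcbcca': ·  [P0 ends]
  n7 'a': a→8
  n8 'aa': b→9
  n9 'aab': c→10
  n10 'aabc': b→11
  n11 'aabcb': b→12
  n12 'aabcbb': ·  [P1 ends]
  n13 'c': b→14
  n14 'cb': c→15
  n15 'cbc': c→16
  n16 'cbcc': a→17
  n17 'cbcca': ·  [P2 ends]

BFS fail/out derivation:
  n1('d'): parent n0 fail=0; on 'd' 0 → fail=0;  out ∅∪∅=∅
  n7('a'): parent n0 fail=0; on 'a' 0 → fail=0;  out ∅∪∅=∅
  n13('c'): parent n0 fail=0; on 'c' 0 → fail=0;  out ∅∪∅=∅
  n2('dc'): parent n1 fail=0; on 'c' 0 → fail=13;  out ∅∪∅=∅
  n8('aa'): parent n7 fail=0; on 'a' 0 → fail=7;  out ∅∪∅=∅
  n14('cb'): parent n13 fail=0; on 'b' 0 → fail=0;  out ∅∪∅=∅
  n3('dcb'): parent n2 fail=13; on 'b' 13 → fail=14;  out ∅∪∅=∅
  n9('aab'): parent n8 fail=7; on 'b' 7→0 → fail=0;  out ∅∪∅=∅
  n15('cbc'): parent n14 fail=0; on 'c' 0 → fail=13;  out ∅∪∅=∅
  n4('dcbc'): parent n3 fail=14; on 'c' 14 → fail=15;  out ∅∪∅=∅
  n10('aabc'): parent n9 fail=0; on 'c' 0 → fail=13;  out ∅∪∅=∅
  n16('cbcc'): parent n15 fail=13; on 'c' 13→0 → fail=13;  out ∅∪∅=∅
  n5('dcbcc'): parent n4 fail=15; on 'c' 15 → fail=16;  out ∅∪∅=∅
  n11('aabcb'): parent n10 fail=13; on 'b' 13 → fail=14;  out ∅∪∅=∅
  n17('cbcca'): parent n16 fail=13; on 'a' 13→0 → fail=7;  out {2}∪∅={2}
  n6('dcbcca'): parent n5 fail=16; on 'a' 16 → fail=17;  out {0}∪{2}={0,2}
  n12('aabcbb'): parent n11 fail=14; on 'b' 14→0 → fail=0;  out {1}∪∅={1}

Scan:
pos 0 'd': at 1
pos 1 'c': at 2
pos 2 'b': at 3
pos 3 'c': at 4
pos 4 'c': at 5
pos 5 'a': at 6  ** P0@[0:5],P2@[1:5]
pos 6 'a': at 8 (fail-walked)
pos 7 'b': at 9
pos 8 'b': at 0 (fail-walked)
pos 9 'a': at 7
pos 10 'd': at 1 (fail-walked)
pos 11 'c': at 2
pos 12 'b': at 3
pos 13 'c': at 4
pos 14 'c': at 5
pos 15 'a': at 6  ** P0@[10:15],P2@[11:15]
pos 16 'd': at 1 (fail-walked)
pos 17 'a': at 7 (fail-walked)
pos 18 'a': at 8
pos 19 'b': at 9
pos 20 'c': at 10
pos 21 'b': at 11
pos 22 'b': at 12  ** P1@[17:22]
pos 23 'a': at 7 (fail-walked)
pos 24 'a': at 8
pos 25 'b': at 9
pos 26 'c': at 10
pos 27 'b': at 11
pos 28 'b': at 12  ** P1@[23:28]
pos 29 'c': at 13 (fail-walked)
pos 30 'c': at 13 (fail-walked)
pos 31 'a': at 7 (fail-walked)
pos 32 'c': at 13 (fail-walked)
pos 33 'd': at 1 (fail-walked)
pos 34 'c': at 2
pos 35 'b': at 3
pos 36 'c': at 4
pos 37 'c': at 5
pos 38 'a': at 6  ** P0@[33:38],P2@[34:38]
pos 39 'd': at 1 (fail-walked)
pos 40 'd': at 1 (fail-walked)
pos 41 'b': at 0 (fail-walked)
pos 42 'b': at 0
pos 43 'c': at 13
pos 44 'b': at 14
pos 45 'c': at 15
pos 46 'c': at 16
pos 47 'a': at 17  ** P2@[43:47]
pos 48 'a': at 8 (fail-walked)
pos 49 'd': at 1 (fail-walked)
pos 50 'c': at 2
pos 51 'b': at 3
pos 52 'c': at 4
pos 53 'c': at 5
pos 54 'a': at 6  ** P0@[49:54],P2@[50:54]
pos 55 'd': at 1 (fail-walked)
pos 56 'c': at 2
pos 57 'c': at 13 (fail-walked)
pos 58 'b': at 14
pos 59 'c': at 15
pos 60 'c': at 16
pos 61 'a': at 17  ** P2@[57:61]
pos 62 'c': at 13 (fail-walked)
pos 63 'd': at 1 (fail-walked)
pos 64 'c': at 2
pos 65 'b': at 3
pos 66 'c': at 4

All matches (sorted): [[5,0],[5,2],[15,0],[15,2],[22,1],[28,1],[38,0],[38,2],[47,2],[54,0],[54,2],[61,2]]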